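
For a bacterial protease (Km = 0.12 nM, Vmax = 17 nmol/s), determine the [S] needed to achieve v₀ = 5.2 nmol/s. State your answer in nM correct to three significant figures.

Rearranging v = Vmax[S]/(Km+[S]) gives [S] = Km·v/(Vmax − v).
[S] = 0.12 × 5.2 / (17 − 5.2) = 0.6240/11.80 = 0.0529 nM.

0.0529 nM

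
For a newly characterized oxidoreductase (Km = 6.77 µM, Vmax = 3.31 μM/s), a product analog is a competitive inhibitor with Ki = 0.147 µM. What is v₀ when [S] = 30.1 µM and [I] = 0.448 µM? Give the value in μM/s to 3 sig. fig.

α = 1 + [I]/Ki = 1 + 0.448/0.147 = 4.048.
For a competitive inhibitor, Vmax is unchanged and the apparent Km becomes α·Km: Km,app = 27.4 µM, Vmax,app = 3.31 μM/s.
v = Vmax,app·[S]/(Km,app + [S]) = 3.31 × 30.1/(27.4 + 30.1) = 1.73 μM/s.

1.73 μM/s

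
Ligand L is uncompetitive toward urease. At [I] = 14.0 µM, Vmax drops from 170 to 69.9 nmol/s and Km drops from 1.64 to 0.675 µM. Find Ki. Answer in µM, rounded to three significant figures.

Uncompetitive: Vmax,app = Vmax/α (and Km,app = Km/α) with α = 1 + [I]/Ki.
α = Vmax/Vmax,app = 170/69.9 = 2.432.
Ki = [I]/(α − 1) = 14.0/1.432 = 9.78 µM.

9.78 µM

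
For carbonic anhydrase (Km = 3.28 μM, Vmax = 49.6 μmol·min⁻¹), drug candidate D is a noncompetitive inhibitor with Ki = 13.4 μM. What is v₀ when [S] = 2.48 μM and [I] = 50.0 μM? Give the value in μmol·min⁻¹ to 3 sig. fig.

4.51 μmol·min⁻¹

α = 1 + [I]/Ki = 1 + 50.0/13.4 = 4.731.
For a noncompetitive inhibitor, Vmax is reduced to Vmax/α while Km is unchanged: Km,app = 3.28 μM, Vmax,app = 10.5 μmol·min⁻¹.
v = Vmax,app·[S]/(Km,app + [S]) = 10.5 × 2.48/(3.28 + 2.48) = 4.51 μmol·min⁻¹.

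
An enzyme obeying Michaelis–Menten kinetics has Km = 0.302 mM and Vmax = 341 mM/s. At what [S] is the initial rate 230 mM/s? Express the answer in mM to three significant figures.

The required fractional saturation is v/Vmax = 230/341 = 0.6745.
Then [S]/(Km+[S]) = 0.6745 ⇒ [S] = 0.302 × 0.6745/(1 − 0.6745) = 0.626 mM.

0.626 mM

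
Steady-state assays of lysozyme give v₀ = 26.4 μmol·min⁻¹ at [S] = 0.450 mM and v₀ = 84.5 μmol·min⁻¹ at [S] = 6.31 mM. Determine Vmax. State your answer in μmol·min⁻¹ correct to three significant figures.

From v = Vmax[S]/(Km+[S]), each point gives Vmax = v(Km+[S])/[S].
Equating: 26.4(Km+0.450)/0.450 = 84.5(Km+6.31)/6.31.
58.67·Km + 26.4 = 13.39·Km + 84.5, so (58.67 − 13.39)·Km = 84.5 − 26.4.
Km = 58.10/45.28 = 1.28 mM; then Vmax = 26.4(1.28+0.450)/0.450 = 102 μmol·min⁻¹.

102 μmol·min⁻¹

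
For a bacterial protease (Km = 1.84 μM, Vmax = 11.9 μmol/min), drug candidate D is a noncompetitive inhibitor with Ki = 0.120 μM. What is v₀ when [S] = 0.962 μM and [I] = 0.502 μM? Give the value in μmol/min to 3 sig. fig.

0.788 μmol/min

α = 1 + [I]/Ki = 1 + 0.502/0.120 = 5.183.
For a noncompetitive inhibitor, Vmax is reduced to Vmax/α while Km is unchanged: Km,app = 1.84 μM, Vmax,app = 2.30 μmol/min.
v = Vmax,app·[S]/(Km,app + [S]) = 2.30 × 0.962/(1.84 + 0.962) = 0.788 μmol/min.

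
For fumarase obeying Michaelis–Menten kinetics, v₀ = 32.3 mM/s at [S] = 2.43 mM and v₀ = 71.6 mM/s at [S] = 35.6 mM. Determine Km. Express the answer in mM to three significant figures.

3.48 mM

From v = Vmax[S]/(Km+[S]), each point gives Vmax = v(Km+[S])/[S].
Equating: 32.3(Km+2.43)/2.43 = 71.6(Km+35.6)/35.6.
13.29·Km + 32.3 = 2.011·Km + 71.6, so (13.29 − 2.011)·Km = 71.6 − 32.3.
Km = 39.30/11.28 = 3.48 mM; then Vmax = 32.3(3.48+2.43)/2.43 = 78.6 mM/s.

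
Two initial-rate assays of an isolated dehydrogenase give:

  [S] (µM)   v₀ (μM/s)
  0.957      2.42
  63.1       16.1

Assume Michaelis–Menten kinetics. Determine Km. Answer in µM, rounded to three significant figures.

From v = Vmax[S]/(Km+[S]), each point gives Vmax = v(Km+[S])/[S].
Equating: 2.42(Km+0.957)/0.957 = 16.1(Km+63.1)/63.1.
2.529·Km + 2.42 = 0.2552·Km + 16.1, so (2.529 − 0.2552)·Km = 16.1 − 2.42.
Km = 13.68/2.274 = 6.02 µM; then Vmax = 2.42(6.02+0.957)/0.957 = 17.6 μM/s.

6.02 µM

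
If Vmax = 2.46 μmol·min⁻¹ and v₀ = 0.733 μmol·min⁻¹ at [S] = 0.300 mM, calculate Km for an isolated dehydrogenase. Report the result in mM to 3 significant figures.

v/Vmax = 0.733/2.46 = 0.2980 = [S]/(Km+[S]).
So Km + [S] = [S]/0.2980 = 1.007 mM, giving Km = 1.007 − 0.300 = 0.707 mM.

0.707 mM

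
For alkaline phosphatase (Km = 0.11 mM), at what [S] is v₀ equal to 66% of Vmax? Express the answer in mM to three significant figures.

v/Vmax = [S]/(Km+[S]) = 0.66, so [S] = Km·0.66/(1 − 0.66) = 0.11 × 1.941.
[S] = 0.214 mM.

0.214 mM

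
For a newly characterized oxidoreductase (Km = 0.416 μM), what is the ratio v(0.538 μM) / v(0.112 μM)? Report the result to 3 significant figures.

Since Vmax cancels, v₂/v₁ = [S]₂(Km+[S]₁) / [S]₁(Km+[S]₂).
= 0.538×(0.416+0.112) / (0.112×(0.416+0.538)) = 0.2841/0.1068 = 2.66.

2.66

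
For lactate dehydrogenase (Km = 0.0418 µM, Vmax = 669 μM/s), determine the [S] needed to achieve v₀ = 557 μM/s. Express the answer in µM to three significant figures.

The required fractional saturation is v/Vmax = 557/669 = 0.8326.
Then [S]/(Km+[S]) = 0.8326 ⇒ [S] = 0.0418 × 0.8326/(1 − 0.8326) = 0.208 µM.

0.208 µM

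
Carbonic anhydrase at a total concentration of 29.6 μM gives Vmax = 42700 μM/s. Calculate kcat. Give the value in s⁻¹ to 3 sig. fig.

1440 s⁻¹

kcat = Vmax/[E]total = 42700 μM/s / 29.6 μM = 1440 s⁻¹.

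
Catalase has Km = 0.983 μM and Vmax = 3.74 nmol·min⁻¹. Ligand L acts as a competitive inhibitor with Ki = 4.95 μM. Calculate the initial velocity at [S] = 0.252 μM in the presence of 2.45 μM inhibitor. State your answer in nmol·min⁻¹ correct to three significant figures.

0.547 nmol·min⁻¹

α = 1 + [I]/Ki = 1 + 2.45/4.95 = 1.495.
For a competitive inhibitor, Vmax is unchanged and the apparent Km becomes α·Km: Km,app = 1.47 μM, Vmax,app = 3.74 nmol·min⁻¹.
v = Vmax,app·[S]/(Km,app + [S]) = 3.74 × 0.252/(1.47 + 0.252) = 0.547 nmol·min⁻¹.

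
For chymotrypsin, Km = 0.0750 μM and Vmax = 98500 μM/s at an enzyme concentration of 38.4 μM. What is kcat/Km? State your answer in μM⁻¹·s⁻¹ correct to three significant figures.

kcat = Vmax/[E]total = 98500/38.4 = 2570 s⁻¹.
kcat/Km = 2570/0.0750 = 34200 μM⁻¹·s⁻¹.

34200 μM⁻¹·s⁻¹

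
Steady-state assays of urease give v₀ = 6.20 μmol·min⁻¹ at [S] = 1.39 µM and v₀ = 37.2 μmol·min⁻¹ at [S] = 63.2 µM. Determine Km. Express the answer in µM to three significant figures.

8.01 µM

In reciprocal form, 1/v = (Km/Vmax)·(1/[S]) + 1/Vmax. The two points give (1/[S], 1/v) = (0.7194, 0.1613) and (0.01582, 0.02688).
Slope = (0.1613 − 0.02688)/(0.7194 − 0.01582) = 0.1910; intercept = 0.1613 − 0.1910×0.7194 = 0.02386.
Vmax = 1/intercept = 41.9 μmol·min⁻¹; Km = slope × Vmax = 0.1910 × 41.9 = 8.01 µM.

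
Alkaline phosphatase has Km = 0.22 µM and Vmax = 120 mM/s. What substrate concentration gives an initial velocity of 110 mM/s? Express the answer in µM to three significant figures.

2.42 µM

The required fractional saturation is v/Vmax = 110/120 = 0.9167.
Then [S]/(Km+[S]) = 0.9167 ⇒ [S] = 0.22 × 0.9167/(1 − 0.9167) = 2.42 µM.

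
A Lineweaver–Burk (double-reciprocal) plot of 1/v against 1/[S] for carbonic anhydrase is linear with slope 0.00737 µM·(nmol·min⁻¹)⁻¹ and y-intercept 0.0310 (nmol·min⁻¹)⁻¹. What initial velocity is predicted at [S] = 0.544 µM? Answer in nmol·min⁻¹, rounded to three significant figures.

The y-intercept is 1/Vmax, so Vmax = 1/0.0310 = 32.3 nmol·min⁻¹.
The slope is Km/Vmax, so Km = 0.00737 × 32.3 = 0.238 µM.
Then v = 32.3 × 0.544/(0.238 + 0.544) = 22.4 nmol·min⁻¹.

22.4 nmol·min⁻¹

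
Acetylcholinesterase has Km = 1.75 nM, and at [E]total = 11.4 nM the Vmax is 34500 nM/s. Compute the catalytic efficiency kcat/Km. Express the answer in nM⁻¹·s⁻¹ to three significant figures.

kcat = Vmax/[E]total = 34500/11.4 = 3030 s⁻¹.
kcat/Km = 3030/1.75 = 1730 nM⁻¹·s⁻¹.

1730 nM⁻¹·s⁻¹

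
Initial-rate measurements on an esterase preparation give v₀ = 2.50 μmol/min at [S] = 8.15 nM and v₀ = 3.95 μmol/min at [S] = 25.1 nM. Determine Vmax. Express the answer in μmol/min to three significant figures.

5.48 μmol/min

In reciprocal form, 1/v = (Km/Vmax)·(1/[S]) + 1/Vmax. The two points give (1/[S], 1/v) = (0.1227, 0.4000) and (0.03984, 0.2532).
Slope = (0.4000 − 0.2532)/(0.1227 − 0.03984) = 1.772; intercept = 0.4000 − 1.772×0.1227 = 0.1826.
Vmax = 1/intercept = 5.48 μmol/min; Km = slope × Vmax = 1.772 × 5.48 = 9.71 nM.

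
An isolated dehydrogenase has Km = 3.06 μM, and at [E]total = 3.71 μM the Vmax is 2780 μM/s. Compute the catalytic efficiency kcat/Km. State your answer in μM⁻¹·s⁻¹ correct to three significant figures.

245 μM⁻¹·s⁻¹

kcat = Vmax/[E]total = 2780/3.71 = 749 s⁻¹.
kcat/Km = 749/3.06 = 245 μM⁻¹·s⁻¹.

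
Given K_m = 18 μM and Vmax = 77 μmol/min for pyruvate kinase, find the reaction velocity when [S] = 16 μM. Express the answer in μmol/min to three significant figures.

[S]/(Km+[S]) = 16/34.00 = 0.4706, the fractional saturation.
v = 0.4706 × Vmax = 0.4706 × 77 = 36.2 μmol/min.

36.2 μmol/min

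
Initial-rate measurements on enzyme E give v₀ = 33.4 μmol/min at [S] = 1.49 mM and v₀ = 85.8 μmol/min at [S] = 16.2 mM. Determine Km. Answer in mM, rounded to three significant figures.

From v = Vmax[S]/(Km+[S]), each point gives Vmax = v(Km+[S])/[S].
Equating: 33.4(Km+1.49)/1.49 = 85.8(Km+16.2)/16.2.
22.42·Km + 33.4 = 5.296·Km + 85.8, so (22.42 − 5.296)·Km = 85.8 − 33.4.
Km = 52.40/17.12 = 3.06 mM; then Vmax = 33.4(3.06+1.49)/1.49 = 102 μmol/min.

3.06 mM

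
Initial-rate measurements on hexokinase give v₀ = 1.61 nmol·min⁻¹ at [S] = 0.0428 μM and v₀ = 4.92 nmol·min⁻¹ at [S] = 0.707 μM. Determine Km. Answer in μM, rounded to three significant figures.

From v = Vmax[S]/(Km+[S]), each point gives Vmax = v(Km+[S])/[S].
Equating: 1.61(Km+0.0428)/0.0428 = 4.92(Km+0.707)/0.707.
37.62·Km + 1.61 = 6.959·Km + 4.92, so (37.62 − 6.959)·Km = 4.92 − 1.61.
Km = 3.310/30.66 = 0.108 μM; then Vmax = 1.61(0.108+0.0428)/0.0428 = 5.67 nmol·min⁻¹.

0.108 μM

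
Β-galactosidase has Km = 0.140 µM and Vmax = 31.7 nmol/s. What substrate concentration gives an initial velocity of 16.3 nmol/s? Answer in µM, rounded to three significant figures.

0.148 µM

Rearranging v = Vmax[S]/(Km+[S]) gives [S] = Km·v/(Vmax − v).
[S] = 0.140 × 16.3 / (31.7 − 16.3) = 2.282/15.40 = 0.148 µM.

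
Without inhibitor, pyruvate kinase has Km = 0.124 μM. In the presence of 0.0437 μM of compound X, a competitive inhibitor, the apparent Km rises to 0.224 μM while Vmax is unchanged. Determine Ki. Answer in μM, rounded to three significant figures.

0.0542 μM

Competitive: Km,app = α·Km with α = 1 + [I]/Ki.
α = Km,app/Km = 0.224/0.124 = 1.806.
Since α = 1 + [I]/Ki, [I]/Ki = 1.806 − 1 = 0.8065 and Ki = 0.0437/0.8065 = 0.0542 μM.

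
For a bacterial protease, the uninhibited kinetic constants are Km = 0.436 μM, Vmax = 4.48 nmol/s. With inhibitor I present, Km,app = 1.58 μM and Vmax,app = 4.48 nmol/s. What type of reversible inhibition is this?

competitive

Km increases (0.436 → 1.58 μM) while Vmax is unchanged — the hallmark of competitive inhibition.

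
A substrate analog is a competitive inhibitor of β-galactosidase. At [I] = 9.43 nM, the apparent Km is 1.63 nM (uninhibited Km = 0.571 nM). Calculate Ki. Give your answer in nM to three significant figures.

Competitive: Km,app = α·Km with α = 1 + [I]/Ki.
α = Km,app/Km = 1.63/0.571 = 2.855.
Since α = 1 + [I]/Ki, [I]/Ki = 2.855 − 1 = 1.855 and Ki = 9.43/1.855 = 5.08 nM.

5.08 nM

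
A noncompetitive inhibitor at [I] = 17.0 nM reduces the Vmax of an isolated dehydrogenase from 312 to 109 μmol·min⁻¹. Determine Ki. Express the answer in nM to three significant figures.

Noncompetitive: Vmax,app = Vmax/α with α = 1 + [I]/Ki.
α = Vmax/Vmax,app = 312/109 = 2.862.
Since α = 1 + [I]/Ki, [I]/Ki = 2.862 − 1 = 1.862 and Ki = 17.0/1.862 = 9.13 nM.

9.13 nM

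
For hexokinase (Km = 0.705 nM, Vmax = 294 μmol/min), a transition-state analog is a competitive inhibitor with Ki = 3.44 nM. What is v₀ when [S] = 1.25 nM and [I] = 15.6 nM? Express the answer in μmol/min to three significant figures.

71.3 μmol/min

With α = 1 + [I]/Ki = 1 + 15.6/3.44 = 5.535, the competitive rate law is v = Vmax[S] / (αKm + [S]).
v = 294×1.25 / (5.535×0.705 + 1.25) = 367.5/5.152 = 71.3 μmol/min.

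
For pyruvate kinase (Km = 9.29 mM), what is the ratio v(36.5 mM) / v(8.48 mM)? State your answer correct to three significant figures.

The fractional saturations are [S]/(Km+[S]) = 8.48/17.77 = 0.4772 and 36.5/45.79 = 0.7971.
v₂/v₁ is just their ratio: 0.7971/0.4772 = 1.67.

1.67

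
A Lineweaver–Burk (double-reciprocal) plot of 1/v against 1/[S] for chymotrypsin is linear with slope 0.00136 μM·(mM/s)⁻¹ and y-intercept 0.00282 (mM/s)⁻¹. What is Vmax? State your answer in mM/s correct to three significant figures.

The y-intercept of a Lineweaver–Burk plot equals 1/Vmax, so Vmax = 1/0.00282 = 355 mM/s.

355 mM/s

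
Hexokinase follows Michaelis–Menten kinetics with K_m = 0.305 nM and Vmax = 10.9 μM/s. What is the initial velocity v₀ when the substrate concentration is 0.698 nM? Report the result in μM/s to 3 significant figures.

v = Vmax·[S]/(Km + [S]) = 10.9 × 0.698 / (0.305 + 0.698)
  = 7.608 / 1.003 = 7.59 μM/s.

7.59 μM/s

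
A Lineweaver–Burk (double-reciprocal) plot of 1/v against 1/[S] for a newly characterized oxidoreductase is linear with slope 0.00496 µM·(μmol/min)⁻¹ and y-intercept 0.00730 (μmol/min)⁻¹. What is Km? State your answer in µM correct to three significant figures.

y-intercept = 1/Vmax ⇒ Vmax = 137 μmol/min; slope = Km/Vmax ⇒ Km = slope × Vmax.
Km = 0.00496 × 137 = 0.679 µM.

0.679 µM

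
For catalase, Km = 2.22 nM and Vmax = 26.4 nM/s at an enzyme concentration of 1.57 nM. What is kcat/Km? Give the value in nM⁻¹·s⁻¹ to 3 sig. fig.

kcat = Vmax/[E]total = 26.4/1.57 = 16.8 s⁻¹.
kcat/Km = 16.8/2.22 = 7.57 nM⁻¹·s⁻¹.

7.57 nM⁻¹·s⁻¹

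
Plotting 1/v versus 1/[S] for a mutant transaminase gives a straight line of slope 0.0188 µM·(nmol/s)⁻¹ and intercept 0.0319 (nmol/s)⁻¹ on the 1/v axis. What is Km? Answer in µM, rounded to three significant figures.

y-intercept = 1/Vmax ⇒ Vmax = 31.3 nmol/s; slope = Km/Vmax ⇒ Km = slope × Vmax.
Km = 0.0188 × 31.3 = 0.589 µM.

0.589 µM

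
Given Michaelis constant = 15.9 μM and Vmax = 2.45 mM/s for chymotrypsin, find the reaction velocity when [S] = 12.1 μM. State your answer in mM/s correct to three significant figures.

1.06 mM/s

v = Vmax·[S]/(Km + [S]) = 2.45 × 12.1 / (15.9 + 12.1)
  = 29.64 / 28.00 = 1.06 mM/s.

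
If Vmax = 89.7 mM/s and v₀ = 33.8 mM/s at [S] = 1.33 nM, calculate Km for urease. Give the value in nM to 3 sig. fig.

2.20 nM

v/Vmax = 33.8/89.7 = 0.3768 = [S]/(Km+[S]).
So Km + [S] = [S]/0.3768 = 3.530 nM, giving Km = 3.530 − 1.33 = 2.20 nM.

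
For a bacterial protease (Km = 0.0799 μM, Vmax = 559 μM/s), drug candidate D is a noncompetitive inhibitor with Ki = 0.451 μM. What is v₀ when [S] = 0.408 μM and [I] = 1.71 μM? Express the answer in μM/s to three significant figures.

97.6 μM/s

α = 1 + [I]/Ki = 1 + 1.71/0.451 = 4.792.
For a noncompetitive inhibitor, Vmax is reduced to Vmax/α while Km is unchanged: Km,app = 0.0799 μM, Vmax,app = 117 μM/s.
v = Vmax,app·[S]/(Km,app + [S]) = 117 × 0.408/(0.0799 + 0.408) = 97.6 μM/s.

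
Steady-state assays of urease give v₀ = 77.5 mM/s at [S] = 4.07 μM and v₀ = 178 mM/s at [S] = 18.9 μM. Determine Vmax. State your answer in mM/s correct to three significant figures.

276 mM/s

In reciprocal form, 1/v = (Km/Vmax)·(1/[S]) + 1/Vmax. The two points give (1/[S], 1/v) = (0.2457, 0.01290) and (0.05291, 0.005618).
Slope = (0.01290 − 0.005618)/(0.2457 − 0.05291) = 0.03779; intercept = 0.01290 − 0.03779×0.2457 = 0.003619.
Vmax = 1/intercept = 276 mM/s; Km = slope × Vmax = 0.03779 × 276 = 10.4 μM.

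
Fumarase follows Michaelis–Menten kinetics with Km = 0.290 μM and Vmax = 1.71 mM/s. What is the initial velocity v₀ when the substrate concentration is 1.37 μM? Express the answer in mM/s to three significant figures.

v = Vmax·[S]/(Km + [S]) = 1.71 × 1.37 / (0.290 + 1.37)
  = 2.343 / 1.660 = 1.41 mM/s.

1.41 mM/s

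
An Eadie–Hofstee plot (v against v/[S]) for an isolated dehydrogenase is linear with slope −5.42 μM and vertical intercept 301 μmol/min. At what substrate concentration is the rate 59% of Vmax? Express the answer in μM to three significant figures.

The Eadie–Hofstee slope gives Km = 5.42 μM (slope = −Km).
v/Vmax = [S]/(Km+[S]) = 0.59 ⇒ [S] = Km·0.59/(1−0.59) = 5.42 × 1.439 = 7.80 μM.

7.80 μM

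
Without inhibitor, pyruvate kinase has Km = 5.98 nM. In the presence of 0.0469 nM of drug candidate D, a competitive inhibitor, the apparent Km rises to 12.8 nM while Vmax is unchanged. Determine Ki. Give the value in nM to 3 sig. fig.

0.0411 nM

Competitive: Km,app = α·Km with α = 1 + [I]/Ki.
α = Km,app/Km = 12.8/5.98 = 2.140.
Ki = [I]/(α − 1) = 0.0469/1.140 = 0.0411 nM.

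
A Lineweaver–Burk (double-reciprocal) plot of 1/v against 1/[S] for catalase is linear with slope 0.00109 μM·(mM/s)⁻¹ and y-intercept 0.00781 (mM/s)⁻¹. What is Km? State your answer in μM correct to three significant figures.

0.140 μM

y-intercept = 1/Vmax ⇒ Vmax = 128 mM/s; slope = Km/Vmax ⇒ Km = slope × Vmax.
Km = 0.00109 × 128 = 0.140 μM.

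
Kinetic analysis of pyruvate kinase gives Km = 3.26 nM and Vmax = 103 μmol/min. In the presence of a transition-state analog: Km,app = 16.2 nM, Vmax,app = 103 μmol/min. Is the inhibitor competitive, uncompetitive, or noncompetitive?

competitive

Km increases (3.26 → 16.2 nM) while Vmax is unchanged — the hallmark of competitive inhibition.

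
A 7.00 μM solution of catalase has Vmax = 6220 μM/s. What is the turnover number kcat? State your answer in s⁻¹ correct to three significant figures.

kcat = Vmax/[E]total = 6220 μM/s / 7.00 μM = 889 s⁻¹.

889 s⁻¹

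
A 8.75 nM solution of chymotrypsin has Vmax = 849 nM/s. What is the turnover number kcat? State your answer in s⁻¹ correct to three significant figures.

kcat = Vmax/[E]total = 849 nM/s / 8.75 nM = 97.0 s⁻¹.

97.0 s⁻¹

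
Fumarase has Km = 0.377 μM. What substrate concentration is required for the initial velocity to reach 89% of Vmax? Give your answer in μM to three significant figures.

v/Vmax = [S]/(Km+[S]) = 0.89, so [S] = Km·0.89/(1 − 0.89) = 0.377 × 8.091.
[S] = 3.05 μM.

3.05 μM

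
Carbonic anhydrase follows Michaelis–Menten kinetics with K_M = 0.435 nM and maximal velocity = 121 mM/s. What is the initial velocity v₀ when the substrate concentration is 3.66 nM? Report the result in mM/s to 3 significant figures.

[S]/(Km+[S]) = 3.66/4.095 = 0.8938, the fractional saturation.
v = 0.8938 × Vmax = 0.8938 × 121 = 108 mM/s.

108 mM/s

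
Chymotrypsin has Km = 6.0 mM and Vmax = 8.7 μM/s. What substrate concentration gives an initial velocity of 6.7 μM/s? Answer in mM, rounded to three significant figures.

20.1 mM

The required fractional saturation is v/Vmax = 6.7/8.7 = 0.7701.
Then [S]/(Km+[S]) = 0.7701 ⇒ [S] = 6.0 × 0.7701/(1 − 0.7701) = 20.1 mM.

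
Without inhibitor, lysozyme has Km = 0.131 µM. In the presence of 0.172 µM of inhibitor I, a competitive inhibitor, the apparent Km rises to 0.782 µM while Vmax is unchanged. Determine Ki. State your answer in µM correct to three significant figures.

Competitive: Km,app = α·Km with α = 1 + [I]/Ki.
α = Km,app/Km = 0.782/0.131 = 5.969.
Since α = 1 + [I]/Ki, [I]/Ki = 5.969 − 1 = 4.969 and Ki = 0.172/4.969 = 0.0346 µM.

0.0346 µM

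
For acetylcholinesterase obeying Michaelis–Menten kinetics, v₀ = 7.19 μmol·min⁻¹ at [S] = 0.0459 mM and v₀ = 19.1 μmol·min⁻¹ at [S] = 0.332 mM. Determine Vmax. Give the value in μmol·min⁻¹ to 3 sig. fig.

In reciprocal form, 1/v = (Km/Vmax)·(1/[S]) + 1/Vmax. The two points give (1/[S], 1/v) = (21.79, 0.1391) and (3.012, 0.05236).
Slope = (0.1391 − 0.05236)/(21.79 − 3.012) = 0.004619; intercept = 0.1391 − 0.004619×21.79 = 0.03844.
Vmax = 1/intercept = 26.0 μmol·min⁻¹; Km = slope × Vmax = 0.004619 × 26.0 = 0.120 mM.

26.0 μmol·min⁻¹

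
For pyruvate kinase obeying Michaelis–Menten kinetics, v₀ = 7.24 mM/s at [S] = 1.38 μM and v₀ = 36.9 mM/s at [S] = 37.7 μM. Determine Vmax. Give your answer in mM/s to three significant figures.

From v = Vmax[S]/(Km+[S]), each point gives Vmax = v(Km+[S])/[S].
Equating: 7.24(Km+1.38)/1.38 = 36.9(Km+37.7)/37.7.
5.246·Km + 7.24 = 0.9788·Km + 36.9, so (5.246 − 0.9788)·Km = 36.9 − 7.24.
Km = 29.66/4.268 = 6.95 μM; then Vmax = 7.24(6.95+1.38)/1.38 = 43.7 mM/s.

43.7 mM/s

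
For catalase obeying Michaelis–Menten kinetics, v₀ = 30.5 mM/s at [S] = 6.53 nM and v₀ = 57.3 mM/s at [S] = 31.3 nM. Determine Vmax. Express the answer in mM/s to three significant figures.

From v = Vmax[S]/(Km+[S]), each point gives Vmax = v(Km+[S])/[S].
Equating: 30.5(Km+6.53)/6.53 = 57.3(Km+31.3)/31.3.
4.671·Km + 30.5 = 1.831·Km + 57.3, so (4.671 − 1.831)·Km = 57.3 − 30.5.
Km = 26.80/2.840 = 9.44 nM; then Vmax = 30.5(9.44+6.53)/6.53 = 74.6 mM/s.

74.6 mM/s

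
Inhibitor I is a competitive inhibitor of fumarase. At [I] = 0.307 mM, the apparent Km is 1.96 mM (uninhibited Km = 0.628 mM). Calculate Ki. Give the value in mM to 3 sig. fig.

Competitive: Km,app = α·Km with α = 1 + [I]/Ki.
α = Km,app/Km = 1.96/0.628 = 3.121.
Ki = [I]/(α − 1) = 0.307/2.121 = 0.145 mM.

0.145 mM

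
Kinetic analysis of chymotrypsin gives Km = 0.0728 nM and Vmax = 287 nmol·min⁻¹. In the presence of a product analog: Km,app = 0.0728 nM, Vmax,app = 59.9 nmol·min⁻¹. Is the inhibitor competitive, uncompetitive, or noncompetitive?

Vmax decreases (287 → 59.9 nmol·min⁻¹) while Km is unchanged — pure noncompetitive inhibition.

noncompetitive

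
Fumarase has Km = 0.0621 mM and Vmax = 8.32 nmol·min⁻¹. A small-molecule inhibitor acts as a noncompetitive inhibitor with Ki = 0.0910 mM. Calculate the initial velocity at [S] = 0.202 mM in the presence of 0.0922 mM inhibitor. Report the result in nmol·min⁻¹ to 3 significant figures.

3.16 nmol·min⁻¹

α = 1 + [I]/Ki = 1 + 0.0922/0.0910 = 2.013.
For a noncompetitive inhibitor, Vmax is reduced to Vmax/α while Km is unchanged: Km,app = 0.0621 mM, Vmax,app = 4.13 nmol·min⁻¹.
v = Vmax,app·[S]/(Km,app + [S]) = 4.13 × 0.202/(0.0621 + 0.202) = 3.16 nmol·min⁻¹.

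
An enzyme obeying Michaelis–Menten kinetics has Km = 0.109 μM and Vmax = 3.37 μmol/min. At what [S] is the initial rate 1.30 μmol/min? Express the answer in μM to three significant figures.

Rearranging v = Vmax[S]/(Km+[S]) gives [S] = Km·v/(Vmax − v).
[S] = 0.109 × 1.30 / (3.37 − 1.30) = 0.1417/2.070 = 0.0685 μM.

0.0685 μM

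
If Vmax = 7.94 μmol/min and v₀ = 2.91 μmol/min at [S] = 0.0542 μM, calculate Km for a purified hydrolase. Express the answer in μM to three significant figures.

From v = Vmax[S]/(Km+[S]), Km = [S](Vmax − v)/v.
Km = 0.0542 × (7.94 − 2.91) / 2.91 = 0.2726/2.91 = 0.0937 μM.

0.0937 μM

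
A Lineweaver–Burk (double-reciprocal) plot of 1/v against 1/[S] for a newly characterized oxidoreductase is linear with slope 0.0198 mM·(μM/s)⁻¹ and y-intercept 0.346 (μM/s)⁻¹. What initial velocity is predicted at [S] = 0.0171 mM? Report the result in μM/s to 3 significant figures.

The y-intercept is 1/Vmax, so Vmax = 1/0.346 = 2.89 μM/s.
The slope is Km/Vmax, so Km = 0.0198 × 2.89 = 0.0572 mM.
Then v = 2.89 × 0.0171/(0.0572 + 0.0171) = 0.665 μM/s.

0.665 μM/s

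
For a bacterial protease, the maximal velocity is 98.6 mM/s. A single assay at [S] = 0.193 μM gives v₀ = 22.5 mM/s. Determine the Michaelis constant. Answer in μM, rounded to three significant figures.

0.653 μM

From v = Vmax[S]/(Km+[S]), Km = [S](Vmax − v)/v.
Km = 0.193 × (98.6 − 22.5) / 22.5 = 14.69/22.5 = 0.653 μM.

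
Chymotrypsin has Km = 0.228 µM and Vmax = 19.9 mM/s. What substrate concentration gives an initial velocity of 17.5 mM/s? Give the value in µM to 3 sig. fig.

1.66 µM

The required fractional saturation is v/Vmax = 17.5/19.9 = 0.8794.
Then [S]/(Km+[S]) = 0.8794 ⇒ [S] = 0.228 × 0.8794/(1 − 0.8794) = 1.66 µM.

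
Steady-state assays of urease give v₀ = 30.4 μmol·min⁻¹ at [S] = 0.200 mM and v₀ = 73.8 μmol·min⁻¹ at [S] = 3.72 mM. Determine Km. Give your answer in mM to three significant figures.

0.328 mM

In reciprocal form, 1/v = (Km/Vmax)·(1/[S]) + 1/Vmax. The two points give (1/[S], 1/v) = (5.000, 0.03289) and (0.2688, 0.01355).
Slope = (0.03289 − 0.01355)/(5.000 − 0.2688) = 0.004089; intercept = 0.03289 − 0.004089×5.000 = 0.01245.
Vmax = 1/intercept = 80.3 μmol·min⁻¹; Km = slope × Vmax = 0.004089 × 80.3 = 0.328 mM.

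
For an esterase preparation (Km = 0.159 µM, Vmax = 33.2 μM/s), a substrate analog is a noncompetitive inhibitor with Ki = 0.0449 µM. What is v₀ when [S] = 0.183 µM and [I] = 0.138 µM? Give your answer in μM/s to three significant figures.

4.36 μM/s

With α = 1 + [I]/Ki = 1 + 0.138/0.0449 = 4.073, the noncompetitive rate law is v = (Vmax/α)·[S] / (Km + [S]).
v = (33.2/4.073)×0.183 / (0.159 + 0.183) = 1.491/0.3420 = 4.36 μM/s.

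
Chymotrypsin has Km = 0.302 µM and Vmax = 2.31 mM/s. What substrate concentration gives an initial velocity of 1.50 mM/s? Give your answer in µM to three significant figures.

The required fractional saturation is v/Vmax = 1.50/2.31 = 0.6494.
Then [S]/(Km+[S]) = 0.6494 ⇒ [S] = 0.302 × 0.6494/(1 − 0.6494) = 0.559 µM.

0.559 µM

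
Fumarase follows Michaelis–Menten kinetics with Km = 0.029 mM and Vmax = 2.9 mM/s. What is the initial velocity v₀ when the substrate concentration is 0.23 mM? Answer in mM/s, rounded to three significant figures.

2.58 mM/s

v = Vmax·[S]/(Km + [S]) = 2.9 × 0.23 / (0.029 + 0.23)
  = 0.6670 / 0.2590 = 2.58 mM/s.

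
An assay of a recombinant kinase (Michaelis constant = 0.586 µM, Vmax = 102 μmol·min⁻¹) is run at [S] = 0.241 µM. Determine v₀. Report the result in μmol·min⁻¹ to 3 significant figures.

v = Vmax·[S]/(Km + [S]) = 102 × 0.241 / (0.586 + 0.241)
  = 24.58 / 0.8270 = 29.7 μmol·min⁻¹.

29.7 μmol·min⁻¹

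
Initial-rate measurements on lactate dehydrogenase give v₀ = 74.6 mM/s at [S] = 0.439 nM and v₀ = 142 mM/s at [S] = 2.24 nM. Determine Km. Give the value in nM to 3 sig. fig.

0.633 nM

In reciprocal form, 1/v = (Km/Vmax)·(1/[S]) + 1/Vmax. The two points give (1/[S], 1/v) = (2.278, 0.01340) and (0.4464, 0.007042).
Slope = (0.01340 − 0.007042)/(2.278 − 0.4464) = 0.003474; intercept = 0.01340 − 0.003474×2.278 = 0.005491.
Vmax = 1/intercept = 182 mM/s; Km = slope × Vmax = 0.003474 × 182 = 0.633 nM.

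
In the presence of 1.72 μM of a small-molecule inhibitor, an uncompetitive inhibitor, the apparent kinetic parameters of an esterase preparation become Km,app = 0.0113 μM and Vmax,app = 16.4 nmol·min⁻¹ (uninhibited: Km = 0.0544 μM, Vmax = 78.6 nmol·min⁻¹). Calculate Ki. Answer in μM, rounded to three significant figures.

0.454 μM

Uncompetitive: Vmax,app = Vmax/α (and Km,app = Km/α) with α = 1 + [I]/Ki.
α = Vmax/Vmax,app = 78.6/16.4 = 4.793.
Since α = 1 + [I]/Ki, [I]/Ki = 4.793 − 1 = 3.793 and Ki = 1.72/3.793 = 0.454 μM.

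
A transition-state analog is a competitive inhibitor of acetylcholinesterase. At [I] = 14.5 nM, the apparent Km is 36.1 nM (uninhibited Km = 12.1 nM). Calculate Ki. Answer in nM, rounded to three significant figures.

Competitive: Km,app = α·Km with α = 1 + [I]/Ki.
α = Km,app/Km = 36.1/12.1 = 2.983.
Since α = 1 + [I]/Ki, [I]/Ki = 2.983 − 1 = 1.983 and Ki = 14.5/1.983 = 7.31 nM.

7.31 nM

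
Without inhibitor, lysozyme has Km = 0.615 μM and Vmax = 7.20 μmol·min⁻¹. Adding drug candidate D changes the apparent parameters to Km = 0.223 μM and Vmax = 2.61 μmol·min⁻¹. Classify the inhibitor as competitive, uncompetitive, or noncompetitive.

uncompetitive

Both Km and Vmax decrease by the same factor (~2.76-fold) — characteristic of uncompetitive inhibition.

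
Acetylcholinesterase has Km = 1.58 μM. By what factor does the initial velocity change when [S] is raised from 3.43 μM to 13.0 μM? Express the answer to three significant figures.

The fractional saturations are [S]/(Km+[S]) = 3.43/5.010 = 0.6846 and 13.0/14.58 = 0.8916.
v₂/v₁ is just their ratio: 0.8916/0.6846 = 1.30.

1.30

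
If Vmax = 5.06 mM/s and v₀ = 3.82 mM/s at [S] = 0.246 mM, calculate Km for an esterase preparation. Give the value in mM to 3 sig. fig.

0.0799 mM

v/Vmax = 3.82/5.06 = 0.7549 = [S]/(Km+[S]).
So Km + [S] = [S]/0.7549 = 0.3259 mM, giving Km = 0.3259 − 0.246 = 0.0799 mM.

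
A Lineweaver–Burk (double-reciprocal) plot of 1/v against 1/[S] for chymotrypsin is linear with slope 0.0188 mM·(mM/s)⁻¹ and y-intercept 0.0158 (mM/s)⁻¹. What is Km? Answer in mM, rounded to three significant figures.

1.19 mM

y-intercept = 1/Vmax ⇒ Vmax = 63.3 mM/s; slope = Km/Vmax ⇒ Km = slope × Vmax.
Km = 0.0188 × 63.3 = 1.19 mM.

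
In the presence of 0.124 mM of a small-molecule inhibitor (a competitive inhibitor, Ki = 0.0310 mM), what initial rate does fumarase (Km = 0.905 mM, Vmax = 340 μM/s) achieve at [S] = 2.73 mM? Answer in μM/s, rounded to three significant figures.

128 μM/s

With α = 1 + [I]/Ki = 1 + 0.124/0.0310 = 5.000, the competitive rate law is v = Vmax[S] / (αKm + [S]).
v = 340×2.73 / (5.000×0.905 + 2.73) = 928.2/7.255 = 128 μM/s.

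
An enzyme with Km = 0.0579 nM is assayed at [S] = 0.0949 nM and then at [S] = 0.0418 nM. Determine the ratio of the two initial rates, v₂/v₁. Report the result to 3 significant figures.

The fractional saturations are [S]/(Km+[S]) = 0.0949/0.1528 = 0.6211 and 0.0418/0.09970 = 0.4193.
v₂/v₁ is just their ratio: 0.4193/0.6211 = 0.675.

0.675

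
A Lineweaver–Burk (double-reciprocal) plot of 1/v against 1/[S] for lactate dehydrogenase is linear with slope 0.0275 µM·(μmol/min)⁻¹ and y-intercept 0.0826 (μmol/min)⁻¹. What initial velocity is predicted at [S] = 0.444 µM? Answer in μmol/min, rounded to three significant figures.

The y-intercept is 1/Vmax, so Vmax = 1/0.0826 = 12.1 μmol/min.
The slope is Km/Vmax, so Km = 0.0275 × 12.1 = 0.333 µM.
Then v = 12.1 × 0.444/(0.333 + 0.444) = 6.92 μmol/min.

6.92 μmol/min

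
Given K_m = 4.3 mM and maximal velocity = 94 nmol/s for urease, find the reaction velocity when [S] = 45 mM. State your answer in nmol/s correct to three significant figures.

v = Vmax·[S]/(Km + [S]) = 94 × 45 / (4.3 + 45)
  = 4230 / 49.30 = 85.8 nmol/s.

85.8 nmol/s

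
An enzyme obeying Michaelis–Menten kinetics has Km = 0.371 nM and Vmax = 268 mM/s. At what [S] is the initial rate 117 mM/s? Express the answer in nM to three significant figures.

The required fractional saturation is v/Vmax = 117/268 = 0.4366.
Then [S]/(Km+[S]) = 0.4366 ⇒ [S] = 0.371 × 0.4366/(1 − 0.4366) = 0.287 nM.

0.287 nM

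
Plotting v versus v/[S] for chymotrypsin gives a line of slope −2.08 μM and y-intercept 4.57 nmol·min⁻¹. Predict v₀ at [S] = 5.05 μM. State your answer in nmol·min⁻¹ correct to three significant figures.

In the Eadie–Hofstee form v = Vmax − Km·(v/[S]), the slope is −Km and the intercept is Vmax, so Km = 2.08 μM and Vmax = 4.57 nmol·min⁻¹.
v = 4.57 × 5.05/(2.08 + 5.05) = 3.24 nmol·min⁻¹.

3.24 nmol·min⁻¹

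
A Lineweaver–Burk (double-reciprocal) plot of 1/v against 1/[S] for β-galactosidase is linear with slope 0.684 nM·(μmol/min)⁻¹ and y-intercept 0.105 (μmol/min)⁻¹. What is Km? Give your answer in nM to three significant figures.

y-intercept = 1/Vmax ⇒ Vmax = 9.52 μmol/min; slope = Km/Vmax ⇒ Km = slope × Vmax.
Km = 0.684 × 9.52 = 6.51 nM.

6.51 nM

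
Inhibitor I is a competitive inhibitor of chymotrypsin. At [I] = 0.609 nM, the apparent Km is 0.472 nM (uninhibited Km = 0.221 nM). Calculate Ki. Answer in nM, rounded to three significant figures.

Competitive: Km,app = α·Km with α = 1 + [I]/Ki.
α = Km,app/Km = 0.472/0.221 = 2.136.
Since α = 1 + [I]/Ki, [I]/Ki = 2.136 − 1 = 1.136 and Ki = 0.609/1.136 = 0.536 nM.

0.536 nM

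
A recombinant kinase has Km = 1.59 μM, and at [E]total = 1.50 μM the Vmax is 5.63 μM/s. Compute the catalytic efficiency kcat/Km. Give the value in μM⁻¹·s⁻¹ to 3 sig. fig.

kcat = Vmax/[E]total = 5.63/1.50 = 3.75 s⁻¹.
kcat/Km = 3.75/1.59 = 2.36 μM⁻¹·s⁻¹.

2.36 μM⁻¹·s⁻¹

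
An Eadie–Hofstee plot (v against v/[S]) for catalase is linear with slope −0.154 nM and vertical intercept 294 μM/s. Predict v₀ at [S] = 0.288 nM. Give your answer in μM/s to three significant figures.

In the Eadie–Hofstee form v = Vmax − Km·(v/[S]), the slope is −Km and the intercept is Vmax, so Km = 0.154 nM and Vmax = 294 μM/s.
v = 294 × 0.288/(0.154 + 0.288) = 192 μM/s.

192 μM/s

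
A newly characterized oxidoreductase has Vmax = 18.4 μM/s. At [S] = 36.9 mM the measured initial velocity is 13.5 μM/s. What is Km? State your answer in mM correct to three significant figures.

From v = Vmax[S]/(Km+[S]), Km = [S](Vmax − v)/v.
Km = 36.9 × (18.4 − 13.5) / 13.5 = 180.8/13.5 = 13.4 mM.

13.4 mM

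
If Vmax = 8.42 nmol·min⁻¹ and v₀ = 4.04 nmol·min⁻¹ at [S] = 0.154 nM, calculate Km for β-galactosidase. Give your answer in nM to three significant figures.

0.167 nM

v/Vmax = 4.04/8.42 = 0.4798 = [S]/(Km+[S]).
So Km + [S] = [S]/0.4798 = 0.3210 nM, giving Km = 0.3210 − 0.154 = 0.167 nM.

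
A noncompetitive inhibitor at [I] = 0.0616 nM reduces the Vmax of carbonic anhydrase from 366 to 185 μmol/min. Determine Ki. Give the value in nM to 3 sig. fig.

0.0630 nM

Noncompetitive: Vmax,app = Vmax/α with α = 1 + [I]/Ki.
α = Vmax/Vmax,app = 366/185 = 1.978.
Ki = [I]/(α − 1) = 0.0616/0.9784 = 0.0630 nM.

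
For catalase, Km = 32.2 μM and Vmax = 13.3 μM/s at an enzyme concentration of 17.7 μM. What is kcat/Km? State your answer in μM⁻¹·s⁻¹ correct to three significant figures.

kcat = Vmax/[E]total = 13.3/17.7 = 0.751 s⁻¹.
kcat/Km = 0.751/32.2 = 0.0233 μM⁻¹·s⁻¹.

0.0233 μM⁻¹·s⁻¹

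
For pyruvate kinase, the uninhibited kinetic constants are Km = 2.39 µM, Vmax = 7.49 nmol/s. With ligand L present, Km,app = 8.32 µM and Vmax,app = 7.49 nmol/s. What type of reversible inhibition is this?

Km increases (2.39 → 8.32 µM) while Vmax is unchanged — the hallmark of competitive inhibition.

competitive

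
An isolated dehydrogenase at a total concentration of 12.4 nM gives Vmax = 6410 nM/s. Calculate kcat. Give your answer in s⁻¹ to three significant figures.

517 s⁻¹

kcat = Vmax/[E]total = 6410 nM/s / 12.4 nM = 517 s⁻¹.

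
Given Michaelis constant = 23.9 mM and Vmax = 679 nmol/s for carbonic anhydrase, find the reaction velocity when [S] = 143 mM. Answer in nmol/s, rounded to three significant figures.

[S]/(Km+[S]) = 143/166.9 = 0.8568, the fractional saturation.
v = 0.8568 × Vmax = 0.8568 × 679 = 582 nmol/s.

582 nmol/s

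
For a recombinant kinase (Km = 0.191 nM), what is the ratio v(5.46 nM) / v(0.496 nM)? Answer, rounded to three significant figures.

The fractional saturations are [S]/(Km+[S]) = 0.496/0.6870 = 0.7220 and 5.46/5.651 = 0.9662.
v₂/v₁ is just their ratio: 0.9662/0.7220 = 1.34.

1.34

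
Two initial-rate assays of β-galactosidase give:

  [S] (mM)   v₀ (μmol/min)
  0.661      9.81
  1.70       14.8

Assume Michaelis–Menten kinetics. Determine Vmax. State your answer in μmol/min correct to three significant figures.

21.9 μmol/min

In reciprocal form, 1/v = (Km/Vmax)·(1/[S]) + 1/Vmax. The two points give (1/[S], 1/v) = (1.513, 0.1019) and (0.5882, 0.06757).
Slope = (0.1019 − 0.06757)/(1.513 − 0.5882) = 0.03717; intercept = 0.1019 − 0.03717×1.513 = 0.04570.
Vmax = 1/intercept = 21.9 μmol/min; Km = slope × Vmax = 0.03717 × 21.9 = 0.813 mM.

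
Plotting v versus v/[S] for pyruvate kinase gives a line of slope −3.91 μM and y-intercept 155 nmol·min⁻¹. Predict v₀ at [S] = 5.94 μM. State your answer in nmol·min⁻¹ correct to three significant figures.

93.5 nmol·min⁻¹

In the Eadie–Hofstee form v = Vmax − Km·(v/[S]), the slope is −Km and the intercept is Vmax, so Km = 3.91 μM and Vmax = 155 nmol·min⁻¹.
v = 155 × 5.94/(3.91 + 5.94) = 93.5 nmol·min⁻¹.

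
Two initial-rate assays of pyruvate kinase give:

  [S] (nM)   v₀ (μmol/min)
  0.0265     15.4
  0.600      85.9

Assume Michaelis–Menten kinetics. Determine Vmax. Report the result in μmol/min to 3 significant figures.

109 μmol/min

From v = Vmax[S]/(Km+[S]), each point gives Vmax = v(Km+[S])/[S].
Equating: 15.4(Km+0.0265)/0.0265 = 85.9(Km+0.600)/0.600.
581.1·Km + 15.4 = 143.2·Km + 85.9, so (581.1 − 143.2)·Km = 85.9 − 15.4.
Km = 70.50/438.0 = 0.161 nM; then Vmax = 15.4(0.161+0.0265)/0.0265 = 109 μmol/min.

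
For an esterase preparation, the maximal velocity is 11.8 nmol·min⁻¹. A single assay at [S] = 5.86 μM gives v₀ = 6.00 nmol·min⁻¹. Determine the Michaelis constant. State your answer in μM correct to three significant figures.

v/Vmax = 6.00/11.8 = 0.5085 = [S]/(Km+[S]).
So Km + [S] = [S]/0.5085 = 11.52 μM, giving Km = 11.52 − 5.86 = 5.66 μM.

5.66 μM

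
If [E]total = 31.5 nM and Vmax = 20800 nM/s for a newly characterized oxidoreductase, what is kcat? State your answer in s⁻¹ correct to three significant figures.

660 s⁻¹

kcat = Vmax/[E]total = 20800 nM/s / 31.5 nM = 660 s⁻¹.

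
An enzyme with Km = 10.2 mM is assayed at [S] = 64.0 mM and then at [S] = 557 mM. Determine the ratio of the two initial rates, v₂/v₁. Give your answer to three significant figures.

Since Vmax cancels, v₂/v₁ = [S]₂(Km+[S]₁) / [S]₁(Km+[S]₂).
= 557×(10.2+64.0) / (64.0×(10.2+557)) = 41330/36300 = 1.14.

1.14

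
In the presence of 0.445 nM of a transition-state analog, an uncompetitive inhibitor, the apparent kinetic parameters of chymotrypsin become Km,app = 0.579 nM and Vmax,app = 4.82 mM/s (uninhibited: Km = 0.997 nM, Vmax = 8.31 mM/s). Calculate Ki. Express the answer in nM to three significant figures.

0.615 nM

Uncompetitive: Vmax,app = Vmax/α (and Km,app = Km/α) with α = 1 + [I]/Ki.
α = Vmax/Vmax,app = 8.31/4.82 = 1.724.
Since α = 1 + [I]/Ki, [I]/Ki = 1.724 − 1 = 0.7241 and Ki = 0.445/0.7241 = 0.615 nM.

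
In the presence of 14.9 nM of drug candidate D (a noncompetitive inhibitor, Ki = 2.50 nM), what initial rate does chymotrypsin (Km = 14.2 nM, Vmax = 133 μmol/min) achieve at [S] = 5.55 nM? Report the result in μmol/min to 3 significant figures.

α = 1 + [I]/Ki = 1 + 14.9/2.50 = 6.960.
For a noncompetitive inhibitor, Vmax is reduced to Vmax/α while Km is unchanged: Km,app = 14.2 nM, Vmax,app = 19.1 μmol/min.
v = Vmax,app·[S]/(Km,app + [S]) = 19.1 × 5.55/(14.2 + 5.55) = 5.37 μmol/min.

5.37 μmol/min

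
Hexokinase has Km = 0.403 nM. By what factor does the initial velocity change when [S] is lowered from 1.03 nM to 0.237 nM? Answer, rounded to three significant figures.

Since Vmax cancels, v₂/v₁ = [S]₂(Km+[S]₁) / [S]₁(Km+[S]₂).
= 0.237×(0.403+1.03) / (1.03×(0.403+0.237)) = 0.3396/0.6592 = 0.515.

0.515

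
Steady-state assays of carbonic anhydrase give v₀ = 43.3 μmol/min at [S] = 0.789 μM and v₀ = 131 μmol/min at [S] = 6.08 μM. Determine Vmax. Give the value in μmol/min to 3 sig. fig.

In reciprocal form, 1/v = (Km/Vmax)·(1/[S]) + 1/Vmax. The two points give (1/[S], 1/v) = (1.267, 0.02309) and (0.1645, 0.007634).
Slope = (0.02309 − 0.007634)/(1.267 − 0.1645) = 0.01402; intercept = 0.02309 − 0.01402×1.267 = 0.005328.
Vmax = 1/intercept = 188 μmol/min; Km = slope × Vmax = 0.01402 × 188 = 2.63 μM.

188 μmol/min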